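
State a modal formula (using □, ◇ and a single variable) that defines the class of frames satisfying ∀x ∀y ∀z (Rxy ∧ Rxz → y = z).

The condition is partial functionality. The CD schema ◇ψ → □ψ defines it.
Suppose ◇ψ→□ψ is valid. Take Rxy, Rxz and set V(ψ)={y}. Then ◇ψ at x, so □ψ at x, so ψ at z, i.e. z=y.

◇ψ → □ψ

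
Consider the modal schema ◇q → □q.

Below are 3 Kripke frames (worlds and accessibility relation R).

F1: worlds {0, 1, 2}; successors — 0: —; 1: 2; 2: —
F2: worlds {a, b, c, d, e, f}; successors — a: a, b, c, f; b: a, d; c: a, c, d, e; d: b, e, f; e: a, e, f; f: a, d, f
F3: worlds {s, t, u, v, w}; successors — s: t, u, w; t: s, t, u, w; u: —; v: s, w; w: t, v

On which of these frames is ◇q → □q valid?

This is the axiom for partial functionality; its first-order frame correspondent is ∀x ∀y ∀z (Rxy ∧ Rxz → y = z).
F1: ✓.
F2: fails — a sees both a and b.
F3: fails — s sees both t and u.
Valid on: F1.

F1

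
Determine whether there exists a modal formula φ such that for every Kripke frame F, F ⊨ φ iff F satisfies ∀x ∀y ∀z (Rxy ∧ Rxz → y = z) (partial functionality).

Yes — defined by ◇r → □r

Yes: it is partial functionality, defined by the CD schema ◇r → □r.
Suppose ◇r→□r is valid. Take Rxy, Rxz and set V(r)={y}. Then ◇r at x, so □r at x, so r at z, i.e. z=y.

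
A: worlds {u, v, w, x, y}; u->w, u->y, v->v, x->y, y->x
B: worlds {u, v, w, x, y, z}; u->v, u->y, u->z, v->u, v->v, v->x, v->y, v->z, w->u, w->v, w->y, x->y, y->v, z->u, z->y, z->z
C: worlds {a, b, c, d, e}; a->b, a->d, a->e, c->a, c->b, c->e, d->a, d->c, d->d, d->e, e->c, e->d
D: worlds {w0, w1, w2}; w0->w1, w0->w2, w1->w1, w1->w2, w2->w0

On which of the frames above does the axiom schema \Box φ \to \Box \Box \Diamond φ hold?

The schema corresponds to a generalized confluence (Geach) condition: \forall x \forall z (x R^2 z \to \exists w (xRw \wedge zRw)).
A: ✓.
B: fails — yR²x but no t with yRt and xRt.
C: fails — cR²b but no w with cRw and bRw.
D: fails — w0R²w2 but no w with w0Rw and w2Rw.

A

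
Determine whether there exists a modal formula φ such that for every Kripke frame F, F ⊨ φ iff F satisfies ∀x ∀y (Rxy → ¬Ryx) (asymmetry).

Modal frame validity is preserved under surjective bounded morphisms.
The 4-cycle (worlds s,t,u,v with s→t→u→v→s) is asymmetric. Mapping every world to a single reflexive point • is a surjective bounded morphism, and the reflexive point is not asymmetric (R•• but asymmetry requires ¬R••).
Hence asymmetry is not modally definable.

Not definable by any modal formula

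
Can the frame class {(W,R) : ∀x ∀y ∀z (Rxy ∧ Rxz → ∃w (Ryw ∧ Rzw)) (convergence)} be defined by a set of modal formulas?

Definable; ◇□p → □◇p defines it

Yes: it is convergence, defined by the .2 schema ◇□p → □◇p.
Suppose ◇□p→□◇p is valid. Take Rxy, Rxz and set V(p)={w : Ryw}. Then □p at y so ◇□p at x, so □◇p at x, so ◇p at z, giving w with Rzw and Ryw.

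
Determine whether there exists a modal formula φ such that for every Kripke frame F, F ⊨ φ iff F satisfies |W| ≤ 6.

Not definable by any modal formula

Any modally definable frame class is closed under disjoint unions.
Any modal formula valid on each of 7 disjoint one-world frames is valid on their disjoint union (validity is preserved under disjoint unions). Each one-world frame has |W|=1≤6, but the union has |W|=7.
So no modal formula (or set of formulas) defines exactly the |W|≤6 frames.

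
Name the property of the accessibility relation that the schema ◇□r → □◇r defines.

Convergence

Suppose ◇□r→□◇r is valid. Take Rxy, Rxz and set V(r)={w : Ryw}. Then □r at y so ◇□r at x, so □◇r at x, so ◇r at z, giving w with Rzw and Ryw.
Conversely, on a frame with convergence the schema holds at every world under every valuation.
Frame condition: ∀x ∀y ∀z (Rxy ∧ Rxz → ∃w (Ryw ∧ Rzw)).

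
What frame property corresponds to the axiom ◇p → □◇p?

the Euclidean property: ∀x ∀y ∀z (Rxy ∧ Rxz → Ryz)

Suppose ◇p→□◇p is valid. Take Rxy, Rxz and set V(p)={y}. Then ◇p at x, so □◇p at x, so ◇p at z, so some w with Rzw has p; w=y, i.e. Rzy. By symmetry of the argument, Ryz.
Conversely, on a frame with the Euclidean property the schema holds at every world under every valuation.
So the correspondent is the Euclidean property.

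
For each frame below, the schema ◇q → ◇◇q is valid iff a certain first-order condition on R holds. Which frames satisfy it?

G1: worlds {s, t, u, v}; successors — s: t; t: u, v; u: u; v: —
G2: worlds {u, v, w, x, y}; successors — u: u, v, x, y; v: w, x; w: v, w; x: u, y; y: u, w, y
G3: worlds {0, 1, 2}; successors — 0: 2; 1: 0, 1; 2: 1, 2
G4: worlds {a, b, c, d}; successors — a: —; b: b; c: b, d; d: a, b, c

G3

Frame correspondent (Sahlqvist): ∀x ∀y (xRy → ∃w (y = w ∧ xR²w)) — i.e. a generalized confluence (Geach) condition.
G1: fails — sRt but no w with t=w and sR²w.
G2: fails — vRx but no t with x=t and vR²t.
G3: satisfies the condition.
G4: fails — cRd but no w with d=w and cR²w.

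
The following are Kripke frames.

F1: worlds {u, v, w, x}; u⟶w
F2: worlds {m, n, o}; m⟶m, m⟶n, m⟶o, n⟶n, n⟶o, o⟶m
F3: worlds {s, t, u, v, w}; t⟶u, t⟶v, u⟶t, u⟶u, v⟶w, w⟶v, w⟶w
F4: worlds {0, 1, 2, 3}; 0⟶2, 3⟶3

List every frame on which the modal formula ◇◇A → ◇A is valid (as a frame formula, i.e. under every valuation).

F1, F4

The schema corresponds to transitivity: ∀x ∀y ∀z (Rxy ∧ Ryz → Rxz).
F1: holds.
F2: fails — Rom and Rmo but not Roo.
F3: fails — Rtv and Rvw but not Rtw.
F4: holds.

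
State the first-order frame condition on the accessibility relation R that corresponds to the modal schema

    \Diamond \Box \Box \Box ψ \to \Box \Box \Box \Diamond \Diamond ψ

\forall x \forall y \forall z ((xRy \wedge x R^3 z) \to \exists w (y R^3 w \wedge z R^2 w))

This is a Sahlqvist (Geach-type) schema ◇^1□^3ψ → □^3◇^2ψ.
Minimal-valuation argument: fix x; take any y with xR^1y and any z with xR^3z. Set V(ψ) to the set of worlds R-reachable from y in exactly 3 steps. Then □^3ψ holds at y, so the antecedent holds at x; validity forces ◇^2ψ at z, giving a w with zR^2w and yR^3w.
First-order correspondent: \forall x \forall y \forall z ((xRy \wedge x R^3 z) \to \exists w (y R^3 w \wedge z R^2 w)).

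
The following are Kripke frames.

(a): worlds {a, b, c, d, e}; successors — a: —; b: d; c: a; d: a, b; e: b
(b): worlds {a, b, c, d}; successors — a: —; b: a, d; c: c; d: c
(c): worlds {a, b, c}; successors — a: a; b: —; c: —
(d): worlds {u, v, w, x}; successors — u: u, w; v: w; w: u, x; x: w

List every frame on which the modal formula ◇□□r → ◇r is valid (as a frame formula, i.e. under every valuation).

(c), (d)

This is the axiom for a generalized confluence (Geach) condition; its first-order frame correspondent is ∀x ∀y (xRy → ∃w (yR²w ∧ xRw)).
(a): fails — cRa but no w with aR²w and cRw.
(b): fails — bRa but no w with aR²w and bRw.
(c): holds.
(d): holds.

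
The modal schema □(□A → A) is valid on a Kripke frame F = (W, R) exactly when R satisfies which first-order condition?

shift-reflexivity

Suppose □(□A→A) is valid. Take Rxy and set V(A)={w : Ryw}. Then at y, □A holds; since □(□A→A) at x, □A→A at y, so A at y, i.e. Ryy.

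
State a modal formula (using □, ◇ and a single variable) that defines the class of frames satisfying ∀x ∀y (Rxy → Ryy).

□(□r → r)

This is shift-reflexivity; the standard corresponding axiom is T□: □(□r → r).
Suppose □(□r→r) is valid. Take Rxy and set V(r)={w : Ryw}. Then at y, □r holds; since □(□r→r) at x, □r→r at y, so r at y, i.e. Ryy.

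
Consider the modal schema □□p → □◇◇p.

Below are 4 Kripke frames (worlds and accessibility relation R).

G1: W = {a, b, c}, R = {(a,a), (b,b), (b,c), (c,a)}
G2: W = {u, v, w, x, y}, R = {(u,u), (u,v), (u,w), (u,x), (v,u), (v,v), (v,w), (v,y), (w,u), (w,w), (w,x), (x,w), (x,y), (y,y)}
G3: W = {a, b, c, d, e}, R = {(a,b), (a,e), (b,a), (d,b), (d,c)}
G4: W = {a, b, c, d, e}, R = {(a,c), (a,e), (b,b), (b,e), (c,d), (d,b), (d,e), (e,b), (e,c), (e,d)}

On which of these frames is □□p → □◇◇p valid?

This is the axiom for a generalized confluence (Geach) condition; its first-order frame correspondent is ∀x ∀z (xRz → ∃w (xR²w ∧ zR²w)).
G1: satisfies the condition.
G2: satisfies the condition.
G3: fails — aRb but no w with aR²w and bR²w.
G4: satisfies the condition.
Valid on: G1, G2, G4.

G1, G2, G4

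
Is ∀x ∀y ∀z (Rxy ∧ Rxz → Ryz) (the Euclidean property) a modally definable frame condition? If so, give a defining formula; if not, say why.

Definable; ◇p → □◇p defines it

This is a Sahlqvist condition; the 5 axiom ◇p → □◇p defines it.
Suppose ◇p→□◇p is valid. Take Rxy, Rxz and set V(p)={y}. Then ◇p at x, so □◇p at x, so ◇p at z, so some w with Rzw has p; w=y, i.e. Rzy. By symmetry of the argument, Ryz.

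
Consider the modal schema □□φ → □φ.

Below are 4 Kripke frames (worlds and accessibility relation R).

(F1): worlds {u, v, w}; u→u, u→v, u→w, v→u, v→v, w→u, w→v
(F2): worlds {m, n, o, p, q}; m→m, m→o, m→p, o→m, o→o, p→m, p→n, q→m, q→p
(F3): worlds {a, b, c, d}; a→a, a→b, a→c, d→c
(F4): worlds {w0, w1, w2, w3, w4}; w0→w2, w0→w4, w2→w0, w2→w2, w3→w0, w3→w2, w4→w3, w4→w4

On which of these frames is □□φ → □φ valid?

This is the axiom for density; its first-order frame correspondent is ∀x ∀y (Rxy → ∃z (Rxz ∧ Rzy)).
(F1): satisfies the condition.
(F2): fails — Rpn but no z with Rpz and Rzn.
(F3): fails — Rdc but no z with Rdz and Rzc.
(F4): satisfies the condition.

(F1), (F4)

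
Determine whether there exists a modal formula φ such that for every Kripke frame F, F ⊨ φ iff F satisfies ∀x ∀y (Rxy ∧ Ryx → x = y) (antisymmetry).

Any modally definable frame class is closed under surjective bounded morphisms.
The 4-cycle (worlds s,t,u,v with s→t→u→v→s) is antisymmetric. Sending even-indexed worlds to • and odd-indexed worlds to ∘ is a surjective bounded morphism onto the two-world frame with •↔∘, which is not antisymmetric.
So no modal formula (or set of formulas) defines exactly the antisymmetric frames.

Not modally definable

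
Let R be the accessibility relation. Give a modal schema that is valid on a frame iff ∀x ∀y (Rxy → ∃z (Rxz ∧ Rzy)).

□□s → □s

The condition is density. The C4 schema □□s → □s defines it.
Suppose □□s→□s is valid. Take Rxy and set V(s)={w : xR²w}. Then □□s at x, so □s at x, so s at y, i.e. ∃z(Rxz∧Rzy).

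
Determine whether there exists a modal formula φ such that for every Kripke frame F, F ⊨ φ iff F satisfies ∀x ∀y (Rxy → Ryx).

Yes — defined by p → □◇p

Yes: it is symmetry, defined by the B schema p → □◇p.
Suppose p→□◇p is valid. Take Rxy and set V(p)={x}. Then p at x, so □◇p at x, so ◇p at y, so some z with Ryz has p; z=x, i.e. Ryx.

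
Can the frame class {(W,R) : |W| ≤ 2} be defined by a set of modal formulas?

If a class were modally definable it would be closed under disjoint unions (Goldblatt–Thomason).
Any modal formula valid on each of 3 disjoint one-world frames is valid on their disjoint union (validity is preserved under disjoint unions). Each one-world frame has |W|=1≤2, but the union has |W|=3.
Hence having at most 2 worlds is not modally definable.

Not modally definable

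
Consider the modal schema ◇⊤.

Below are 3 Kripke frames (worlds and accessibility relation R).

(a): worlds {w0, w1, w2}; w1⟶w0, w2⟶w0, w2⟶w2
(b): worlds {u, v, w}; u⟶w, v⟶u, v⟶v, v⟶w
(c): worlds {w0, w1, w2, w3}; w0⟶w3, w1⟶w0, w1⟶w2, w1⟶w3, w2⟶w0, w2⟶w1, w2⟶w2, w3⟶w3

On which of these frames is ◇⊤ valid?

(c)

The schema corresponds to seriality: ∀x ∃y Rxy.
(a): fails — world w0 has no successor.
(b): fails — world w has no successor.
(c): holds.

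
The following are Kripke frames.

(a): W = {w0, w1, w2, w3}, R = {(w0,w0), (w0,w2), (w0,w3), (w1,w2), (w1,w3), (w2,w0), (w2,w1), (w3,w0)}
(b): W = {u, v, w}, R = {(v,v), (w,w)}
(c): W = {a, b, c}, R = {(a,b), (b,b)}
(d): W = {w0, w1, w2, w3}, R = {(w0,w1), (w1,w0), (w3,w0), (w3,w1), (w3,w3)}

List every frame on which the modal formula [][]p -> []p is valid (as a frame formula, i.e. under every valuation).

This is the axiom for density; its first-order frame correspondent is forall x forall y (Rxy -> exists z (Rxz & Rzy)).
(a): fails — Rw1w2 but no z with Rw1z and Rzw2.
(b): holds.
(c): holds.
(d): fails — Rw1w0 but no z with Rw1z and Rzw0.
Valid on: (b), (c).

(b), (c)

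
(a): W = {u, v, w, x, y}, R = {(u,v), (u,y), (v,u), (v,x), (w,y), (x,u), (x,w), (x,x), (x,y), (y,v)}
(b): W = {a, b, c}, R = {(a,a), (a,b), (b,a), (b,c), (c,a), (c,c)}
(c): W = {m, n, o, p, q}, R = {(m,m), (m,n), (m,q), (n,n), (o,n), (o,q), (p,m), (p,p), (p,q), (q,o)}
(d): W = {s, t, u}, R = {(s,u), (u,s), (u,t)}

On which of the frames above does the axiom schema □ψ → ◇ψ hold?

This is the axiom for seriality; its first-order frame correspondent is ∀x ∃y Rxy.
(a): condition met.
(b): condition met.
(c): condition met.
(d): fails — world t has no successor.
Valid on: (a), (b), (c).

(a), (b), (c)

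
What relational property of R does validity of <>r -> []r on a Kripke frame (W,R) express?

Suppose ◇r→□r is valid. Take Rxy, Rxz and set V(r)={y}. Then ◇r at x, so □r at x, so r at z, i.e. z=y.
Conversely, any frame satisfying forall x forall y forall z (Rxy & Rxz -> y = z) validates the schema.
So the correspondent is partial functionality.

Partial functionality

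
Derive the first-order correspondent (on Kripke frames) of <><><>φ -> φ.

forall x forall y (x R^3 y -> exists w (y = w & x = w))

This is a Sahlqvist (Geach-type) schema ◇^3□^0φ → □^0◇^0φ.
Minimal-valuation argument: fix x; take any y with xR^3y and any z with xR^0z. Set V(φ) to the set of worlds R-reachable from y in exactly 0 steps. Then □^0φ holds at y, so the antecedent holds at x; validity forces ◇^0φ at z, giving a w with zR^0w and yR^0w.
First-order correspondent: forall x forall y (x R^3 y -> exists w (y = w & x = w)).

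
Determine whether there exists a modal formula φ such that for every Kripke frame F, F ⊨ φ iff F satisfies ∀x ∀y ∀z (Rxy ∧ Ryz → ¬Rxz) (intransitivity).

Modal frame validity is preserved under surjective bounded morphisms.
The 3-cycle (worlds s,t,u with s→t→u→s) is intransitive. Mapping every world to a single reflexive point • is a surjective bounded morphism; the reflexive point is not intransitive (R••∧R•• but R••).
So the class is not modally definable.

No — not modally definable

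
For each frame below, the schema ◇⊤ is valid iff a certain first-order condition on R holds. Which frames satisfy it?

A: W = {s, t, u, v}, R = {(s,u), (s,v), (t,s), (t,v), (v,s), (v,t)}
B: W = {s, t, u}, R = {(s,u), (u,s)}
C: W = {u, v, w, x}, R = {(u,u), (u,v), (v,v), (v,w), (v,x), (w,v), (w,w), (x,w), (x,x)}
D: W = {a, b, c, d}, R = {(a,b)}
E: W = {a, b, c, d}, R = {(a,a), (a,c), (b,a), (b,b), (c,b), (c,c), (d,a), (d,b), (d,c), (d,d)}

C, E

The schema corresponds to seriality: ∀x ∃y Rxy.
A: fails — world u has no successor.
B: fails — world t has no successor.
C: satisfies the condition.
D: fails — world b has no successor.
E: satisfies the condition.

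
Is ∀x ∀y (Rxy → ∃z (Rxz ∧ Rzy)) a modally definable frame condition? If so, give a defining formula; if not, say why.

Yes — defined by □□r → □r

The condition is density. A defining modal formula is □□r → □r.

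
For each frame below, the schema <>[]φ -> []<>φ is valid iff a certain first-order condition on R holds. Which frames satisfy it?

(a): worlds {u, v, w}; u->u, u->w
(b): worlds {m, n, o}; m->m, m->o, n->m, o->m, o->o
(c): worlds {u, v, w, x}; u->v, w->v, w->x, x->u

The schema corresponds to convergence: forall x forall y forall z (Rxy & Rxz -> exists w (Ryw & Rzw)).
(a): fails — Ruw and Ruw but w and w have no common successor.
(b): ✓.
(c): fails — Ruv and Ruv but v and v have no common successor.

(b)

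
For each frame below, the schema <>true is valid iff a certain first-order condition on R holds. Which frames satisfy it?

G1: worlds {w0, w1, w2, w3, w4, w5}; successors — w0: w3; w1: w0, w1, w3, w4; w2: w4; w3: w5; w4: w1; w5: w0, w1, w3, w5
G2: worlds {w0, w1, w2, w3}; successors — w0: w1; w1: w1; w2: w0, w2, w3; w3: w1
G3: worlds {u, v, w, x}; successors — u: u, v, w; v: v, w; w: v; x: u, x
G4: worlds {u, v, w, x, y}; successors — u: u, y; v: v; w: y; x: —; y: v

The schema corresponds to seriality: forall x exists y Rxy.
G1: satisfies the condition.
G2: satisfies the condition.
G3: satisfies the condition.
G4: fails — world x has no successor.
Valid on: G1, G2, G3.

G1, G2, G3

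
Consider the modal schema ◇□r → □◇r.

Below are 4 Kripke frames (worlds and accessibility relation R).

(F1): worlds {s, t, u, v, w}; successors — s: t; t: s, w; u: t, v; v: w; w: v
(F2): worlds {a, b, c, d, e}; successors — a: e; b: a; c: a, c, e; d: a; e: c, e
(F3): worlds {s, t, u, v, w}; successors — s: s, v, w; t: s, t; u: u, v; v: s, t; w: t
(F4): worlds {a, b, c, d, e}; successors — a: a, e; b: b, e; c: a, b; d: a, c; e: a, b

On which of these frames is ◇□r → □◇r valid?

The schema corresponds to convergence: ∀x ∀y ∀z (Rxy ∧ Rxz → ∃w (Ryw ∧ Rzw)).
(F1): fails — Rts and Rtw but s and w have no common successor.
(F2): holds.
(F3): fails — Rsw and Rss but w and s have no common successor.
(F4): holds.

(F2), (F4)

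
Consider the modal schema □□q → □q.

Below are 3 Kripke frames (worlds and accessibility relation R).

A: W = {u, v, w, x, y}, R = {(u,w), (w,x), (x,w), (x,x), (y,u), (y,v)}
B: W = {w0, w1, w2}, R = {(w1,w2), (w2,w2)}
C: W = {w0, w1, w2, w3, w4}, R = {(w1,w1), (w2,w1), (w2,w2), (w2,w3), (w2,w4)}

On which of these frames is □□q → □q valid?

Frame correspondent (Sahlqvist): ∀x ∀y (Rxy → ∃z (Rxz ∧ Rzy)) — i.e. density.
A: fails — Ruw but no z with Ruz and Rzw.
B: ✓.
C: ✓.
Valid on: B, C.

B, C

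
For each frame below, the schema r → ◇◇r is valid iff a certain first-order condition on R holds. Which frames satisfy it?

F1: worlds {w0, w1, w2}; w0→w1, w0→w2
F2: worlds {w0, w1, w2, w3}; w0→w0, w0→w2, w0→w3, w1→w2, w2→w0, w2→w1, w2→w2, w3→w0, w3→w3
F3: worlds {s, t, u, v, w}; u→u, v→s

Frame correspondent (Sahlqvist): ∀x ∃w (x = w ∧ xR²w) — i.e. a generalized confluence (Geach) condition.
F1: fails — at w0 but no w with w0=w and w0R²w.
F2: ✓.
F3: fails — at s but no w* with s=w* and sR²w*.
Valid on: F2.

F2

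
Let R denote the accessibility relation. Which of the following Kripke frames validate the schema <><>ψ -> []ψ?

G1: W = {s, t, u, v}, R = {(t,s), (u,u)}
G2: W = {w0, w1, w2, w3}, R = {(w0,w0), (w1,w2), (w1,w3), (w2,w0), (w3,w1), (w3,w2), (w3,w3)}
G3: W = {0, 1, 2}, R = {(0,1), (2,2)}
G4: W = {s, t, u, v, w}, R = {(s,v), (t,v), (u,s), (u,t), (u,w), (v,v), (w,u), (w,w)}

G1, G3

Frame correspondent (Sahlqvist): forall x forall y forall z ((x R^2 y & xRz) -> exists w (y = w & z = w)) — i.e. a generalized confluence (Geach) condition.
G1: satisfies the condition.
G2: fails — w1R²w0, w1Rw2 but w0 ≠ w2.
G3: satisfies the condition.
G4: fails — uR²u, uRs but u ≠ s.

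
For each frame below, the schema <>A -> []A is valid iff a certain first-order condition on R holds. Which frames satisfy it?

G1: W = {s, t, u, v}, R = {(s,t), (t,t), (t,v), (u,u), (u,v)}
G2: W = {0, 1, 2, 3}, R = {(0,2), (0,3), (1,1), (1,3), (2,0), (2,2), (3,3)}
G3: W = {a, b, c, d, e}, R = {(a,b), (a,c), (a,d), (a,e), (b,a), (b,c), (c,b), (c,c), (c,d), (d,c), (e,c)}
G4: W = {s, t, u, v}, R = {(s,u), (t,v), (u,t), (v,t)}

This is the axiom for partial functionality; its first-order frame correspondent is forall x forall y forall z (Rxy & Rxz -> y = z).
G1: fails — t sees both t and v.
G2: fails — 0 sees both 2 and 3.
G3: fails — a sees both b and c.
G4: holds.
Valid on: G4.

G4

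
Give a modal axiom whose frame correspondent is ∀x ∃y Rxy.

The condition is seriality. The D schema □s → ◇s defines it.
Suppose □s→◇s is valid. At any x set V(s)=W. Then □s at x, so ◇s at x, so x has a successor.

□s → ◇s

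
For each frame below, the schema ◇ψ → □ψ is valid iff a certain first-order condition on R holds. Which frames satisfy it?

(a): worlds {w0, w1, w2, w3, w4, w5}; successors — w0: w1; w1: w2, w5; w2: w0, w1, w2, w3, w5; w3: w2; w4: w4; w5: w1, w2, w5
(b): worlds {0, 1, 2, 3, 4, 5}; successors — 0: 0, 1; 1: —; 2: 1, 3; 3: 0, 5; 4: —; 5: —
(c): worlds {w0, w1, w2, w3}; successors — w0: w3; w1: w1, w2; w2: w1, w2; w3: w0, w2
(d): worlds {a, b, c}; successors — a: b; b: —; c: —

This is the axiom for partial functionality; its first-order frame correspondent is ∀x ∀y ∀z (Rxy ∧ Rxz → y = z).
(a): fails — w1 sees both w2 and w5.
(b): fails — 0 sees both 0 and 1.
(c): fails — w1 sees both w1 and w2.
(d): satisfies the condition.

(d)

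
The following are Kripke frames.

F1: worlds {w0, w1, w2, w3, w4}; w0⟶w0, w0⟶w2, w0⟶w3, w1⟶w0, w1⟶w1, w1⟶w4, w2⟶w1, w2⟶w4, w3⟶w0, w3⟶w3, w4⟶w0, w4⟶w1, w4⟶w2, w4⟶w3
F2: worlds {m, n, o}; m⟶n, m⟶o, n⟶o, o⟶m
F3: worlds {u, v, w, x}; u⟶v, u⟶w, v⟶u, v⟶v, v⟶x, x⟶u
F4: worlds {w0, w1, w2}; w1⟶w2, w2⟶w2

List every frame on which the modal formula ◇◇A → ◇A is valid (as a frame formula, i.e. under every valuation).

F4

The schema corresponds to transitivity: ∀x ∀y ∀z (Rxy ∧ Ryz → Rxz).
F1: fails — Rw1w0 and Rw0w2 but not Rw1w2.
F2: fails — Rno and Rom but not Rnm.
F3: fails — Ruv and Rvu but not Ruu.
F4: condition met.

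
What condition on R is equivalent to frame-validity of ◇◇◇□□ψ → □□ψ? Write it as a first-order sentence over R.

∀x ∀y ∀z ((xR³y ∧ xR²z) → ∃w (yR²w ∧ z = w))

This is a Sahlqvist (Geach-type) schema ◇^3□^2ψ → □^2◇^0ψ.
Minimal-valuation argument: fix x; take any y with xR^3y and any z with xR^2z. Set V(ψ) to the set of worlds R-reachable from y in exactly 2 steps. Then □^2ψ holds at y, so the antecedent holds at x; validity forces ◇^0ψ at z, giving a w with zR^0w and yR^2w.
First-order correspondent: ∀x ∀y ∀z ((xR³y ∧ xR²z) → ∃w (yR²w ∧ z = w)).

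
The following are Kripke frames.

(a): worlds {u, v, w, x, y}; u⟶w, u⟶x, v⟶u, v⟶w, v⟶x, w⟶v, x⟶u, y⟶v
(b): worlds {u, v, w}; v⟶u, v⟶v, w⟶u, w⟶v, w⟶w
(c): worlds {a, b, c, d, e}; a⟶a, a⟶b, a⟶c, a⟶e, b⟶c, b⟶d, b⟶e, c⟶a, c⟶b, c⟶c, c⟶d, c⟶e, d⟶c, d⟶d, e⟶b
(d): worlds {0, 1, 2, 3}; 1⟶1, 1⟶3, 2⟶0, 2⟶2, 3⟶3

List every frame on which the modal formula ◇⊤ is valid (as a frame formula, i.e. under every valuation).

The schema corresponds to seriality: ∀x ∃y Rxy.
(a): condition met.
(b): fails — world u has no successor.
(c): condition met.
(d): fails — world 0 has no successor.

(a), (c)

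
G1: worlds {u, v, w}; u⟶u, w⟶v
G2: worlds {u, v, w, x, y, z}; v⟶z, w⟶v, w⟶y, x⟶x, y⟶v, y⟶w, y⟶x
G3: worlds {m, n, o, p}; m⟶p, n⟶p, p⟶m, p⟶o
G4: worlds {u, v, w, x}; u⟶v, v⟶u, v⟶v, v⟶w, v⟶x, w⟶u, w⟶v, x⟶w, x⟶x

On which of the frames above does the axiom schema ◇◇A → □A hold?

The schema corresponds to a generalized confluence (Geach) condition: ∀x ∀y ∀z ((xR²y ∧ xRz) → ∃w (y = w ∧ z = w)).
G1: holds.
G2: fails — wR²v, wRy but v ≠ y.
G3: fails — mR²m, mRp but m ≠ p.
G4: fails — uR²u, uRv but u ≠ v.
Valid on: G1.

G1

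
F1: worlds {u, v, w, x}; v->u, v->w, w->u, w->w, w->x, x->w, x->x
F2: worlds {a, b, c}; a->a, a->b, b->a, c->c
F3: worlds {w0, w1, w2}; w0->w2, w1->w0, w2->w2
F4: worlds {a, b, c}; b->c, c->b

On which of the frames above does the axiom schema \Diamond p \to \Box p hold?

F3, F4

The schema corresponds to partial functionality: \forall x \forall y \forall z (Rxy \wedge Rxz \to y = z).
F1: fails — v sees both u and w.
F2: fails — a sees both a and b.
F3: ✓.
F4: ✓.
Valid on: F3, F4.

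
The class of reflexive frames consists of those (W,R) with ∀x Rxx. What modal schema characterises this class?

□r → r

This is reflexivity; the standard corresponding axiom is T: □r → r.
Suppose □r→r is valid. At any x set V(r)={w : Rxw}. Then □r holds at x, so r holds at x, i.e. Rxx.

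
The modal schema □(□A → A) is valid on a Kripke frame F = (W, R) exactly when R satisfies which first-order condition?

Suppose □(□A→A) is valid. Take Rxy and set V(A)={w : Ryw}. Then at y, □A holds; since □(□A→A) at x, □A→A at y, so A at y, i.e. Ryy.

shift-reflexivity: ∀x ∀y (Rxy → Ryy)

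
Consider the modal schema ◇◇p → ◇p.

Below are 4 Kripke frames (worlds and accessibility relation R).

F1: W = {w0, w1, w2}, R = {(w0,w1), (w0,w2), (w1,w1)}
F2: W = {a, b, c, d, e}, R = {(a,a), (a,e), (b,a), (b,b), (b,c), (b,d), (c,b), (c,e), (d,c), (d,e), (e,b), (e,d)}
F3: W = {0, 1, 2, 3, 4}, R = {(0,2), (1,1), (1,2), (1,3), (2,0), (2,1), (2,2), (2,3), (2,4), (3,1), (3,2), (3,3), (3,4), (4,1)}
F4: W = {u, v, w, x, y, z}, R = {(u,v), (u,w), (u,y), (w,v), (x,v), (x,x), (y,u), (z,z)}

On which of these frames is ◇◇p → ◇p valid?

F1

The schema corresponds to transitivity: ∀x ∀y ∀z (Rxy ∧ Ryz → Rxz).
F1: satisfies the condition.
F2: fails — Rbc and Rce but not Rbe.
F3: fails — R32 and R20 but not R30.
F4: fails — Ruy and Ryu but not Ruu.
Valid on: F1.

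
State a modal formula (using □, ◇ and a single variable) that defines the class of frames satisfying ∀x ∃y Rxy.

□s → ◇s

This is seriality; the standard corresponding axiom is D: □s → ◇s.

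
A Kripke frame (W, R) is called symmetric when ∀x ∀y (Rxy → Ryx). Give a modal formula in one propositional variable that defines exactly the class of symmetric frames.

A defining formula is r → □◇r (the B axiom).
Suppose r→□◇r is valid. Take Rxy and set V(r)={x}. Then r at x, so □◇r at x, so ◇r at y, so some z with Ryz has r; z=x, i.e. Ryx.

r → □◇r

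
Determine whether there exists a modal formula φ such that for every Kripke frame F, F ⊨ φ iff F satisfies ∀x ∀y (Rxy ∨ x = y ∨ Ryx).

Modal frame validity is preserved under disjoint unions.
Take 2 disjoint single-world reflexive frames: each is trivially connected, but their disjoint union has 2 worlds with no edge between distinct components, so it is not connected.
So the class is not modally definable.

No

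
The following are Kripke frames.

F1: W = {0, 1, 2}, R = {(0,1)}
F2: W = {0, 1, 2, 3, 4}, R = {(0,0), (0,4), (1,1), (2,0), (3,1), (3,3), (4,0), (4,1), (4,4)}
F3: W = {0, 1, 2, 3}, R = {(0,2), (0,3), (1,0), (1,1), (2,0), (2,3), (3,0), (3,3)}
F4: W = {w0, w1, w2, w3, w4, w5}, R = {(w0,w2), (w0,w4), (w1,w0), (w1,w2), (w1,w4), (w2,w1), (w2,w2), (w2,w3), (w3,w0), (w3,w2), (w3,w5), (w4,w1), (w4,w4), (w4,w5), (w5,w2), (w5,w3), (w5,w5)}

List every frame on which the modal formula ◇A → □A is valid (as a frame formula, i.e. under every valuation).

F1

This is the axiom for partial functionality; its first-order frame correspondent is ∀x ∀y ∀z (Rxy ∧ Rxz → y = z).
F1: condition met.
F2: fails — 0 sees both 0 and 4.
F3: fails — 0 sees both 2 and 3.
F4: fails — w0 sees both w2 and w4.
Valid on: F1.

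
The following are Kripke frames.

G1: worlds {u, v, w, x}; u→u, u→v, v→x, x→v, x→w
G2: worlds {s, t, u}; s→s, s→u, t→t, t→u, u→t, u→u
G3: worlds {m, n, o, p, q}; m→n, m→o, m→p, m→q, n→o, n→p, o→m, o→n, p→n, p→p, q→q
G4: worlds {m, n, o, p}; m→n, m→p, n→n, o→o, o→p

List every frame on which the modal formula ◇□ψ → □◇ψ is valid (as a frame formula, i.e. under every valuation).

G2

The schema corresponds to convergence: ∀x ∀y ∀z (Rxy ∧ Rxz → ∃w (Ryw ∧ Rzw)).
G1: fails — Ruv and Ruu but v and u have no common successor.
G2: ✓.
G3: fails — Rmo and Rmq but o and q have no common successor.
G4: fails — Rmn and Rmp but n and p have no common successor.
Valid on: G2.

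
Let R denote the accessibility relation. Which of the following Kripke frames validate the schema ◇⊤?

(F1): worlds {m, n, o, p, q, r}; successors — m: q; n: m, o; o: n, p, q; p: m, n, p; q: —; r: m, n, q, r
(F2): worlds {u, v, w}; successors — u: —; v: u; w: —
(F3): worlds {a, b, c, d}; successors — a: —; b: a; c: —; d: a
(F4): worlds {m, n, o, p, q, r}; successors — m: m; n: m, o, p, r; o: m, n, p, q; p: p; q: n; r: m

(F4)

The schema corresponds to seriality: ∀x ∃y Rxy.
(F1): fails — world q has no successor.
(F2): fails — world u has no successor.
(F3): fails — world a has no successor.
(F4): satisfies the condition.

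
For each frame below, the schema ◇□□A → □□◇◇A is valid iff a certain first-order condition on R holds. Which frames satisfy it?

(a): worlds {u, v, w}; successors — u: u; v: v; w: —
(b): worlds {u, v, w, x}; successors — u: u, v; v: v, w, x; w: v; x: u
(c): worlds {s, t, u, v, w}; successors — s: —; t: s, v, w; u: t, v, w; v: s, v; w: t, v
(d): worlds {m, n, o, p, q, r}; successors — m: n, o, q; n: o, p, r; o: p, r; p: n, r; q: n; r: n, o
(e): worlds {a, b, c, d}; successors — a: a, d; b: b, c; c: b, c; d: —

(a), (b), (d)

This is the axiom for a generalized confluence (Geach) condition; its first-order frame correspondent is ∀x ∀y ∀z ((xRy ∧ xR²z) → ∃w (yR²w ∧ zR²w)).
(a): condition met.
(b): condition met.
(c): fails — tRs, tR²s but no w* with sR²w* and sR²w*.
(d): condition met.
(e): fails — aRa, aR²d but no w with aR²w and dR²w.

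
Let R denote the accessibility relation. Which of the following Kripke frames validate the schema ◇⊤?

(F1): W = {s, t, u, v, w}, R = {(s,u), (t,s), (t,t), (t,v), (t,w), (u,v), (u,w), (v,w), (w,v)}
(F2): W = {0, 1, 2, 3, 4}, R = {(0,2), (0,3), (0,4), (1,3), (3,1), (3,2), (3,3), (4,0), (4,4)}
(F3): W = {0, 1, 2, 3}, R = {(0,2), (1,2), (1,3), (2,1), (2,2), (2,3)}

(F1)

This is the axiom for seriality; its first-order frame correspondent is ∀x ∃y Rxy.
(F1): condition met.
(F2): fails — world 2 has no successor.
(F3): fails — world 3 has no successor.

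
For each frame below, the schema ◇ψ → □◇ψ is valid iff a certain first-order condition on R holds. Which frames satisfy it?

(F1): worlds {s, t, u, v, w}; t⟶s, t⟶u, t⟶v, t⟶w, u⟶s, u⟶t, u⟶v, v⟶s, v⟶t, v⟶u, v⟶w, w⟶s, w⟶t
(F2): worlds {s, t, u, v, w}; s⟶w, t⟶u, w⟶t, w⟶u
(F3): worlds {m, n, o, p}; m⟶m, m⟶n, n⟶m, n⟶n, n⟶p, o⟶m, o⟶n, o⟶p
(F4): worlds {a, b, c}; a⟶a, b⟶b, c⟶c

Frame correspondent (Sahlqvist): ∀x ∀y ∀z (Rxy ∧ Rxz → Ryz) — i.e. the Euclidean property.
(F1): fails — Rtv and Rtv but not Rvv.
(F2): fails — Rsw and Rsw but not Rww.
(F3): fails — Rnm and Rnp but not Rmp.
(F4): holds.

(F4)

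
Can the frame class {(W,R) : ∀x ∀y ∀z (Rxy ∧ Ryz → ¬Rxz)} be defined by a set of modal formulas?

Not definable by any modal formula

Any modally definable frame class is closed under surjective bounded morphisms.
The 7-cycle (worlds 0,1,2,3,4,5,6 with 0→1→2→3→4→5→6→0) is intransitive. Mapping every world to a single reflexive point • is a surjective bounded morphism; the reflexive point is not intransitive (R••∧R•• but R••).
Hence intransitivity is not modally definable.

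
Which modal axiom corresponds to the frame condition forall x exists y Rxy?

□p → ◇p

A defining formula is □p → ◇p (the D axiom).
Suppose □p→◇p is valid. At any x set V(p)=W. Then □p at x, so ◇p at x, so x has a successor.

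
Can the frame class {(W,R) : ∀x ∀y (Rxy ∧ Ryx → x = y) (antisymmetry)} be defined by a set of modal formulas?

Any modally definable frame class is closed under surjective bounded morphisms.
The 4-cycle (worlds 0,1,2,3 with 0→1→2→3→0) is antisymmetric. Sending even-indexed worlds to s and odd-indexed worlds to t is a surjective bounded morphism onto the two-world frame with s↔t, which is not antisymmetric.
So no modal formula (or set of formulas) defines exactly the antisymmetric frames.

No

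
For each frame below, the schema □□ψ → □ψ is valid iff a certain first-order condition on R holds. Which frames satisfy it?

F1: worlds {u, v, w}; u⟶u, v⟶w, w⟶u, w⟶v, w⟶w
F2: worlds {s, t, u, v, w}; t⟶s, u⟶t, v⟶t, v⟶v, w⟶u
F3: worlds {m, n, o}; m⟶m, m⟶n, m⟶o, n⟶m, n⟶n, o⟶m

Frame correspondent (Sahlqvist): ∀x ∀y (Rxy → ∃z (Rxz ∧ Rzy)) — i.e. density.
F1: holds.
F2: fails — Rwu but no z with Rwz and Rzu.
F3: holds.
Valid on: F1, F3.

F1, F3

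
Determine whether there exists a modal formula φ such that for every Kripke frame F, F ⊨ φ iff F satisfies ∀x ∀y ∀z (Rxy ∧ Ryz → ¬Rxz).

Not modally definable

Modal frame validity is preserved under surjective bounded morphisms.
The 3-cycle (worlds a,b,c with a→b→c→a) is intransitive. Mapping every world to a single reflexive point • is a surjective bounded morphism; the reflexive point is not intransitive (R••∧R•• but R••).
So the class is not modally definable.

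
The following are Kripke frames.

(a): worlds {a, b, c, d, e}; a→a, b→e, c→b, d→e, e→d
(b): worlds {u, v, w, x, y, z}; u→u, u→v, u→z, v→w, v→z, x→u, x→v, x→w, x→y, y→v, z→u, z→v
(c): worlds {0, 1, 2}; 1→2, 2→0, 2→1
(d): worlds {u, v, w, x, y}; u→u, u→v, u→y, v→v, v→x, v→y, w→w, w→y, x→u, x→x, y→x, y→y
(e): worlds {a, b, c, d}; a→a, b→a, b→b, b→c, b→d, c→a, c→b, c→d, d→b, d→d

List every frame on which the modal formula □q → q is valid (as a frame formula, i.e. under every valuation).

(d)

Frame correspondent (Sahlqvist): ∀x Rxx — i.e. reflexivity.
(a): fails — world b does not see itself.
(b): fails — world v does not see itself.
(c): fails — world 0 does not see itself.
(d): ✓.
(e): fails — world c does not see itself.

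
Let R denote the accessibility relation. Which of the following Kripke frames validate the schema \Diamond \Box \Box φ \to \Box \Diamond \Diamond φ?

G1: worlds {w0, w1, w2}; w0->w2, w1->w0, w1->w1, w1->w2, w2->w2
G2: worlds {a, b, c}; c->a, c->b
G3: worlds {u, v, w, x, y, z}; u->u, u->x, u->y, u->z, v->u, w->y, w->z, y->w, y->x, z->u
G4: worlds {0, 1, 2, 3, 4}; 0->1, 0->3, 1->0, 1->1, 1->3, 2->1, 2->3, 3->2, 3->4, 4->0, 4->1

Frame correspondent (Sahlqvist): \forall x \forall y \forall z ((xRy \wedge xRz) \to \exists w (y R^2 w \wedge z R^2 w)) — i.e. a generalized confluence (Geach) condition.
G1: satisfies the condition.
G2: fails — cRa, cRa but no w with aR²w and aR²w.
G3: fails — uRu, uRx but no t with uR²t and xR²t.
G4: satisfies the condition.

G1, G4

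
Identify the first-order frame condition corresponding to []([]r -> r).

shift-reflexivity

This schema is the T□ axiom.
It corresponds to shift-reflexivity: forall x forall y (Rxy -> Ryy).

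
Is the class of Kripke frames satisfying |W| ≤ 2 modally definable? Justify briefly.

Modal frame validity is preserved under disjoint unions.
Any modal formula valid on each of 3 disjoint one-world frames is valid on their disjoint union (validity is preserved under disjoint unions). Each one-world frame has |W|=1≤2, but the union has |W|=3.
So the class is not modally definable.

Not definable by any modal formula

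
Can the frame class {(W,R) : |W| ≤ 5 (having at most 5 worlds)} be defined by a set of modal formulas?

If a class were modally definable it would be closed under disjoint unions (Goldblatt–Thomason).
Any modal formula valid on each of 6 disjoint one-world frames is valid on their disjoint union (validity is preserved under disjoint unions). Each one-world frame has |W|=1≤5, but the union has |W|=6.
Hence having at most 5 worlds is not modally definable.

Not definable by any modal formula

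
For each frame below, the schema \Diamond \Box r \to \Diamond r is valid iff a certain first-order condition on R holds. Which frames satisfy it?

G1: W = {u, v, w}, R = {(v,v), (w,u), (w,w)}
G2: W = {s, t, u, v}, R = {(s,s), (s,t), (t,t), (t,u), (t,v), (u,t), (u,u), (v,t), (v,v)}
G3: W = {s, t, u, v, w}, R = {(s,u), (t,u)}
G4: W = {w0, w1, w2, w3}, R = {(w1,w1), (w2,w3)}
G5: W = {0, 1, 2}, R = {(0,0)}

Frame correspondent (Sahlqvist): \forall x \forall y (xRy \to \exists w (yRw \wedge xRw)) — i.e. a generalized confluence (Geach) condition.
G1: fails — wRu but no t with uRt and wRt.
G2: condition met.
G3: fails — sRu but no w* with uRw* and sRw*.
G4: fails — w2Rw3 but no w with w3Rw and w2Rw.
G5: condition met.
Valid on: G2, G5.

G2, G5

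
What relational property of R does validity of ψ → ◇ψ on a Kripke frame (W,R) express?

Equivalently (dual form): □ψ → ψ.
Suppose □ψ→ψ is valid. At any x set V(ψ)={w : Rxw}. Then □ψ holds at x, so ψ holds at x, i.e. Rxx.
Conversely, any frame satisfying ∀x Rxx validates the schema.
Frame condition: ∀x Rxx.

reflexivity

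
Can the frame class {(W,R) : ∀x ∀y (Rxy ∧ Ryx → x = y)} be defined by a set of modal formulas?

No — not modally definable

Any modally definable frame class is closed under surjective bounded morphisms.
The 4-cycle (worlds a,b,c,d with a→b→c→d→a) is antisymmetric. Sending even-indexed worlds to s and odd-indexed worlds to t is a surjective bounded morphism onto the two-world frame with s↔t, which is not antisymmetric.
Hence antisymmetry is not modally definable.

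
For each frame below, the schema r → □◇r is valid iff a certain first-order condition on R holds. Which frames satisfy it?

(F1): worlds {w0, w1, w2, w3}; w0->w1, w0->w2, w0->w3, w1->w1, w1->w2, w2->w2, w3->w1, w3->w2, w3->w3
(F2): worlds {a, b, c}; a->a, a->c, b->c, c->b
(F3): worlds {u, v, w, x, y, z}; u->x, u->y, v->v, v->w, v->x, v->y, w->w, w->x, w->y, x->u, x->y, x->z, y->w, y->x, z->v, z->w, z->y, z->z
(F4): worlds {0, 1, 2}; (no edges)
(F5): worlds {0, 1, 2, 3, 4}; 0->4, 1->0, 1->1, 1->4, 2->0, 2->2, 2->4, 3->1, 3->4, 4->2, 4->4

(F4)

The schema corresponds to symmetry: ∀x ∀y (Rxy → Ryx).
(F1): fails — Rw1w2 but not Rw2w1.
(F2): fails — Rac but not Rca.
(F3): fails — Rwx but not Rxw.
(F4): satisfies the condition.
(F5): fails — R10 but not R01.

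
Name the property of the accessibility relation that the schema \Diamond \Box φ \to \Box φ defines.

Equivalently (dual form): ◇φ → □◇φ.
Suppose ◇φ→□◇φ is valid. Take Rxy, Rxz and set V(φ)={y}. Then ◇φ at x, so □◇φ at x, so ◇φ at z, so some w with Rzw has φ; w=y, i.e. Rzy. By symmetry of the argument, Ryz.

the Euclidean property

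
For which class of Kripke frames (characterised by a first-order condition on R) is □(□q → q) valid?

Suppose □(□q→q) is valid. Take Rxy and set V(q)={w : Ryw}. Then at y, □q holds; since □(□q→q) at x, □q→q at y, so q at y, i.e. Ryy.

shift-reflexivity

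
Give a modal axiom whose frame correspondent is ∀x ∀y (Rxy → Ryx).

ψ → □◇ψ

A defining formula is ψ → □◇ψ (the B axiom).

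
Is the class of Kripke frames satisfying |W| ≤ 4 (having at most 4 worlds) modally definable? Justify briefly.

Not modally definable

Any modally definable frame class is closed under disjoint unions.
Any modal formula valid on each of 5 disjoint one-world frames is valid on their disjoint union (validity is preserved under disjoint unions). Each one-world frame has |W|=1≤4, but the union has |W|=5.
So the class is not modally definable.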